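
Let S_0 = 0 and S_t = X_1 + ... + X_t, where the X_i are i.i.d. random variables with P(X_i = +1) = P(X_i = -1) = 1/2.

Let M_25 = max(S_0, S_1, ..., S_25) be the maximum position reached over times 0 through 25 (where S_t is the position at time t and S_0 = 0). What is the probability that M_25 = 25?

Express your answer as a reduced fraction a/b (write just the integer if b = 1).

Let M_25 = max(S_0,...,S_25). Use the reflection principle: for j ≥ 1, #{paths with M_25 ≥ j} = #{S_25 ≥ j} + #{S_25 ≥ j+1}.
By reflection, #{M_25 ≥ 25} = #{S_25 ≥ 25} + #{S_25 ≥ 26} = 1 + 0 = 1.
#{M_25 ≥ 26} = #{S_25 ≥ 26} + #{S_25 ≥ 27} = 0 + 0 = 0.
#{M_25 = 25} = 1 - 0 = 1.
P(M_25 = 25) = 1/33554432 = 1/33554432

Answer: 1/33554432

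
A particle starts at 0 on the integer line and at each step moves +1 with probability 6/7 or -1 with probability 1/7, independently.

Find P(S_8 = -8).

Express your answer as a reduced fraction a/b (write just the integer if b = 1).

Answer: 1/5764801

Derivation:
To reach position -8 after 8 steps: need 0 steps of +1 and 8 steps of -1.
Number of such sequences: C(8,0) = 1
Each has probability (6/7)^0 · (1/7)^8 = 1/5764801
P = 1 · 1/5764801 = 1/5764801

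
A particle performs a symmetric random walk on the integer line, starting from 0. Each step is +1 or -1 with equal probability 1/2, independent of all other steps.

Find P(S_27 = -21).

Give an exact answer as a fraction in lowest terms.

Answer: 2925/134217728

Derivation:
To reach position -21 after 27 steps: need 3 steps of +1 and 24 of -1.
Favorable paths: C(27,3) = 2925
Total paths: 2^27 = 134217728
P = 2925/134217728 = 2925/134217728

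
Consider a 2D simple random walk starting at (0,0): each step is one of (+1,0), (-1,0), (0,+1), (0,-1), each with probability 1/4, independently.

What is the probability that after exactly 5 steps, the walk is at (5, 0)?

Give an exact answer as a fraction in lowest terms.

Let h be the number of horizontal steps (so 5-h are vertical). To end at (5,0) need (h+5)/2 right-steps and ((5-h)+0)/2 up-steps.
Sum over h with 5 ≤ h ≤ 5, h ≡ 1 (mod 2), 5-h ≡ 0 (mod 2):
h=5: C(5,5)·C(5,5)·C(0,0) = 1·1·1 = 1
Total favorable: 1
Total paths: 4^5 = 1024
P = 1/1024 = 1/1024

Answer: 1/1024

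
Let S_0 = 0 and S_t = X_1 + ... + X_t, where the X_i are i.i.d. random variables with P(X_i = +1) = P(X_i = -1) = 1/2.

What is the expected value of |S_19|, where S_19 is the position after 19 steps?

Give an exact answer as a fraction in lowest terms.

Answer: 230945/65536

Derivation:
S_19 takes values m ≡ 1 (mod 2) with |m| ≤ 19; P(S_19=m) = C(19,(19+m)/2)/2^19.
Total paths: 2^19 = 524288
Distribution: P(S=-19)=1/524288, P(S=-17)=19/524288, P(S=-15)=171/524288, P(S=-13)=969/524288, P(S=-11)=3876/524288, P(S=-9)=11628/524288, P(S=-7)=27132/524288, P(S=-5)=50388/524288, P(S=-3)=75582/524288, P(S=-1)=92378/524288, P(S=1)=92378/524288, P(S=3)=75582/524288, P(S=5)=50388/524288, P(S=7)=27132/524288, P(S=9)=11628/524288, P(S=11)=3876/524288, P(S=13)=969/524288, P(S=15)=171/524288, P(S=17)=19/524288, P(S=19)=1/524288
E[|S_19|] = Σ_m |m|·P(S_19=m) = 1847560/524288 = 230945/65536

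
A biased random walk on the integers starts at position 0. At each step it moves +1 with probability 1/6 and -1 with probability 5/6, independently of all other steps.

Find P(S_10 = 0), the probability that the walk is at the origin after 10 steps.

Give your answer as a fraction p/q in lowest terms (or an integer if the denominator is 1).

Answer: 21875/1679616

Derivation:
To be at 0 after 10 steps: need exactly 5 steps of +1 and 5 of -1.
Number of such sequences: C(10,5) = 252
Each has probability (1/6)^5 · (5/6)^5 = 3125/60466176
P = 252 · 3125/60466176 = 21875/1679616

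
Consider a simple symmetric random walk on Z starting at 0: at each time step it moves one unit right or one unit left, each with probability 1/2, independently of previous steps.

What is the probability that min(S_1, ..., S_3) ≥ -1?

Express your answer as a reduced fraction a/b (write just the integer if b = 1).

Let f(t,s) = #length-t paths at position s with S_1..S_t all ≥ -1.
f(t,s) = f(t-1,s-1) + f(t-1,s+1) for s ≥ -1; f(t,s) = 0 for s < -1.
t=0: f(0,0)=1
t=1: f(1,-1)=1 f(1,1)=1
t=2: f(2,0)=2 f(2,2)=1
t=3: f(3,-1)=2 f(3,1)=3 f(3,3)=1
Σ_s f(3,s) = 6
P = 6/8 = 3/4

Answer: 3/4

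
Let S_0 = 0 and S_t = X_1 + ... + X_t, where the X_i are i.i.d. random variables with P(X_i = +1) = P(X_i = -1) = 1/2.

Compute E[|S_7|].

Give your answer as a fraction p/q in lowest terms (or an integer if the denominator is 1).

Answer: 35/16

Derivation:
S_7 takes values m ≡ 1 (mod 2) with |m| ≤ 7; P(S_7=m) = C(7,(7+m)/2)/2^7.
Total paths: 2^7 = 128
Distribution: P(S=-7)=1/128, P(S=-5)=7/128, P(S=-3)=21/128, P(S=-1)=35/128, P(S=1)=35/128, P(S=3)=21/128, P(S=5)=7/128, P(S=7)=1/128
E[|S_7|] = Σ_m |m|·P(S_7=m) = 280/128 = 35/16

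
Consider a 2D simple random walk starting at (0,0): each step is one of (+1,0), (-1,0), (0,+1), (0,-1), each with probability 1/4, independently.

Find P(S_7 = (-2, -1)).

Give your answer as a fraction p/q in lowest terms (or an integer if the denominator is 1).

Answer: 735/16384

Derivation:
Let h be the number of horizontal steps (so 7-h are vertical). To end at (-2,-1) need (h-2)/2 right-steps and ((7-h)-1)/2 up-steps.
Sum over h with 2 ≤ h ≤ 6, h ≡ 0 (mod 2), 7-h ≡ 1 (mod 2):
h=2: C(7,2)·C(2,0)·C(5,2) = 21·1·10 = 210
h=4: C(7,4)·C(4,1)·C(3,1) = 35·4·3 = 420
h=6: C(7,6)·C(6,2)·C(1,0) = 7·15·1 = 105
Total favorable: 735
Total paths: 4^7 = 16384
P = 735/16384 = 735/16384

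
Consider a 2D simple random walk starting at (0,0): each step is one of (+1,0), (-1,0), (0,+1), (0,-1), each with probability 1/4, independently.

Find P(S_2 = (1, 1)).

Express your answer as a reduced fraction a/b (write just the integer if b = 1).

Let h be the number of horizontal steps (so 2-h are vertical). To end at (1,1) need (h+1)/2 right-steps and ((2-h)+1)/2 up-steps.
Sum over h with 1 ≤ h ≤ 1, h ≡ 1 (mod 2), 2-h ≡ 1 (mod 2):
h=1: C(2,1)·C(1,1)·C(1,1) = 2·1·1 = 2
Total favorable: 2
Total paths: 4^2 = 16
P = 2/16 = 1/8

Answer: 1/8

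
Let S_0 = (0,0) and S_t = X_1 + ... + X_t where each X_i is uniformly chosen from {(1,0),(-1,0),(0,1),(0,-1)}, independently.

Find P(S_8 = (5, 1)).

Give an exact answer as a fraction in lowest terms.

Answer: 7/2048

Derivation:
Let h be the number of horizontal steps (so 8-h are vertical). To end at (5,1) need (h+5)/2 right-steps and ((8-h)+1)/2 up-steps.
Sum over h with 5 ≤ h ≤ 7, h ≡ 1 (mod 2), 8-h ≡ 1 (mod 2):
h=5: C(8,5)·C(5,5)·C(3,2) = 56·1·3 = 168
h=7: C(8,7)·C(7,6)·C(1,1) = 8·7·1 = 56
Total favorable: 224
Total paths: 4^8 = 65536
P = 224/65536 = 7/2048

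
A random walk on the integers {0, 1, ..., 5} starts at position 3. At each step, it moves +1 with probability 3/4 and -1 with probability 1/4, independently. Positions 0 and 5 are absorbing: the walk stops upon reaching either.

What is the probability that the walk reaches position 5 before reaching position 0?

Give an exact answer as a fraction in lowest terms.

Biased walk: p = 3/4, q = 1/4, r = q/p = 1/3
Gambler's ruin: P(hit 5 before 0 | start at 3) = (1 - r^a)/(1 - r^N)
r^3 = 1/27; r^5 = 1/243
P = (1 - 1/27) / (1 - 1/243) = 26/27 / 242/243 = 117/121

Answer: 117/121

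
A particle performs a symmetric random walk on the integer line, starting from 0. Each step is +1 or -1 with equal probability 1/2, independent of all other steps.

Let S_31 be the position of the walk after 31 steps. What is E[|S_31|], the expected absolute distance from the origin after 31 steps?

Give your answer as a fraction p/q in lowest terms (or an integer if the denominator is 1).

Answer: 300540195/67108864

Derivation:
S_31 takes values m ≡ 1 (mod 2) with |m| ≤ 31; P(S_31=m) = C(31,(31+m)/2)/2^31.
Total paths: 2^31 = 2147483648
Distribution: P(S=-31)=1/2147483648, P(S=-29)=31/2147483648, P(S=-27)=465/2147483648, P(S=-25)=4495/2147483648, P(S=-23)=31465/2147483648, P(S=-21)=169911/2147483648, P(S=-19)=736281/2147483648, P(S=-17)=2629575/2147483648, P(S=-15)=7888725/2147483648, P(S=-13)=20160075/2147483648, P(S=-11)=44352165/2147483648, P(S=-9)=84672315/2147483648, P(S=-7)=141120525/2147483648, P(S=-5)=206253075/2147483648, P(S=-3)=265182525/2147483648, P(S=-1)=300540195/2147483648, P(S=1)=300540195/2147483648, P(S=3)=265182525/2147483648, P(S=5)=206253075/2147483648, P(S=7)=141120525/2147483648, P(S=9)=84672315/2147483648, P(S=11)=44352165/2147483648, P(S=13)=20160075/2147483648, P(S=15)=7888725/2147483648, P(S=17)=2629575/2147483648, P(S=19)=736281/2147483648, P(S=21)=169911/2147483648, P(S=23)=31465/2147483648, P(S=25)=4495/2147483648, P(S=27)=465/2147483648, P(S=29)=31/2147483648, P(S=31)=1/2147483648
E[|S_31|] = Σ_m |m|·P(S_31=m) = 9617286240/2147483648 = 300540195/67108864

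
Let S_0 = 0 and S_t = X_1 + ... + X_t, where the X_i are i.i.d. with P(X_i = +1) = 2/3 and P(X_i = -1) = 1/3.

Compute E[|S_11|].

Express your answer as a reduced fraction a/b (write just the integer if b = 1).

S_11 takes values m ≡ 1 (mod 2) with |m| ≤ 11; P(S_11=m) = C(11,(11+m)/2) · (2/3)^((11+m)/2) · (1/3)^((11-m)/2).
Distribution: P(S=-11)=1/177147, P(S=-9)=22/177147, P(S=-7)=220/177147, P(S=-5)=440/59049, P(S=-3)=1760/59049, P(S=-1)=4928/59049, P(S=1)=9856/59049, P(S=3)=14080/59049, P(S=5)=14080/59049, P(S=7)=28160/177147, P(S=9)=11264/177147, P(S=11)=2048/177147
E[|S_11|] = Σ_m |m|·P(S_11=m) = 242495/59049

Answer: 242495/59049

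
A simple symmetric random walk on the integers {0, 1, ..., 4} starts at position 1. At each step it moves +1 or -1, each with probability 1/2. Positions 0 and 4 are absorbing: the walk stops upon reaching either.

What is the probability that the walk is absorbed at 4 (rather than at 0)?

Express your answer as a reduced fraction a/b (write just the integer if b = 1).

Answer: 1/4

Derivation:
Symmetric walk (p = 1/2): the harmonic-function argument gives P(hit 4 before 0 | start at 1) = a/N.
P = 1/4 = 1/4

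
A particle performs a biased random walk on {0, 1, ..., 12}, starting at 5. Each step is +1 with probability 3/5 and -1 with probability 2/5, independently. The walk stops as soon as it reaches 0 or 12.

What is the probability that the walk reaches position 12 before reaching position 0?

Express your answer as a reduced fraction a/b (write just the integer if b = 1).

Biased walk: p = 3/5, q = 2/5, r = q/p = 2/3
Gambler's ruin: P(hit 12 before 0 | start at 5) = (1 - r^a)/(1 - r^N)
r^5 = 32/243; r^12 = 4096/531441
P = (1 - 32/243) / (1 - 4096/531441) = 211/243 / 527345/531441 = 461457/527345

Answer: 461457/527345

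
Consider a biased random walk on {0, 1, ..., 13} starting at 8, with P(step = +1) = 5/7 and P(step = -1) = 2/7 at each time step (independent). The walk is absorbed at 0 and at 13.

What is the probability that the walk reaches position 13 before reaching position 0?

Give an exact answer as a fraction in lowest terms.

Answer: 406634375/406898311

Derivation:
Biased walk: p = 5/7, q = 2/7, r = q/p = 2/5
Gambler's ruin: P(hit 13 before 0 | start at 8) = (1 - r^a)/(1 - r^N)
r^8 = 256/390625; r^13 = 8192/1220703125
P = (1 - 256/390625) / (1 - 8192/1220703125) = 390369/390625 / 1220694933/1220703125 = 406634375/406898311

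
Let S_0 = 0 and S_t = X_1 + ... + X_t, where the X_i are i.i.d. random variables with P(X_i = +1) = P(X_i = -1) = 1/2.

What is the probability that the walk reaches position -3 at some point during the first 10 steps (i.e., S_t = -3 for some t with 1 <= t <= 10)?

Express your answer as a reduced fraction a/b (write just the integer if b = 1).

Answer: 11/32

Derivation:
Count via complement. Let g(t,s) = #length-t paths at position s with S_1..S_t all ≠ -3.
g(t,s) = g(t-1,s-1) + g(t-1,s+1) for s ≠ -3; g(t,-3) = 0.
t=0: g(0,0)=1
t=1: g(1,-1)=1 g(1,1)=1
t=2: g(2,-2)=1 g(2,0)=2 g(2,2)=1
t=3: g(3,-1)=3 g(3,1)=3 g(3,3)=1
t=4: g(4,-2)=3 g(4,0)=6 g(4,2)=4 g(4,4)=1
t=5: g(5,-1)=9 g(5,1)=10 g(5,3)=5 g(5,5)=1
t=6: g(6,-2)=9 g(6,0)=19 g(6,2)=15 g(6,4)=6 g(6,6)=1
t=7: g(7,-1)=28 g(7,1)=34 g(7,3)=21 g(7,5)=7 g(7,7)=1
t=8: g(8,-2)=28 g(8,0)=62 g(8,2)=55 g(8,4)=28 g(8,6)=8 g(8,8)=1
t=9: g(9,-1)=90 g(9,1)=117 g(9,3)=83 g(9,5)=36 g(9,7)=9 g(9,9)=1
t=10: g(10,-2)=90 g(10,0)=207 g(10,2)=200 g(10,4)=119 g(10,6)=45 g(10,8)=10 g(10,10)=1
Paths never hitting -3: Σ_s g(10,s) = 672
Paths hitting -3: 2^10 - 672 = 352
P = 352/1024 = 11/32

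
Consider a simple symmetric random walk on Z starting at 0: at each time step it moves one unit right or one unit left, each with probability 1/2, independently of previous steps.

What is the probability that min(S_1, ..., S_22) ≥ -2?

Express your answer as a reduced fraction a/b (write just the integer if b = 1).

Let f(t,s) = #length-t paths at position s with S_1..S_t all ≥ -2.
f(t,s) = f(t-1,s-1) + f(t-1,s+1) for s ≥ -2; f(t,s) = 0 for s < -2.
t=0: f(0,0)=1
t=1: f(1,-1)=1 f(1,1)=1
t=2: f(2,-2)=1 f(2,0)=2 f(2,2)=1
t=3: f(3,-1)=3 f(3,1)=3 f(3,3)=1
t=4: f(4,-2)=3 f(4,0)=6 f(4,2)=4 f(4,4)=1
t=5: f(5,-1)=9 f(5,1)=10 f(5,3)=5 f(5,5)=1
t=6: f(6,-2)=9 f(6,0)=19 f(6,2)=15 f(6,4)=6 f(6,6)=1
t=7: f(7,-1)=28 f(7,1)=34 f(7,3)=21 f(7,5)=7 f(7,7)=1
t=8: f(8,-2)=28 f(8,0)=62 f(8,2)=55 f(8,4)=28 f(8,6)=8 f(8,8)=1
t=9: f(9,-1)=90 f(9,1)=117 f(9,3)=83 f(9,5)=36 f(9,7)=9 f(9,9)=1
t=10: f(10,-2)=90 f(10,0)=207 f(10,2)=200 f(10,4)=119 f(10,6)=45 f(10,8)=10 f(10,10)=1
t=11: f(11,-1)=297 f(11,1)=407 f(11,3)=319 f(11,5)=164 f(11,7)=55 f(11,9)=11 f(11,11)=1
t=12: f(12,-2)=297 f(12,0)=704 f(12,2)=726 f(12,4)=483 f(12,6)=219 f(12,8)=66 f(12,10)=12 f(12,12)=1
t=13: f(13,-1)=1001 f(13,1)=1430 f(13,3)=1209 f(13,5)=702 f(13,7)=285 f(13,9)=78 f(13,11)=13 f(13,13)=1
t=14: f(14,-2)=1001 f(14,0)=2431 f(14,2)=2639 f(14,4)=1911 f(14,6)=987 f(14,8)=363 f(14,10)=91 f(14,12)=14 f(14,14)=1
t=15: f(15,-1)=3432 f(15,1)=5070 f(15,3)=4550 f(15,5)=2898 f(15,7)=1350 f(15,9)=454 f(15,11)=105 f(15,13)=15 f(15,15)=1
t=16: f(16,-2)=3432 f(16,0)=8502 f(16,2)=9620 f(16,4)=7448 f(16,6)=4248 f(16,8)=1804 f(16,10)=559 f(16,12)=120 f(16,14)=16 f(16,16)=1
t=17: f(17,-1)=11934 f(17,1)=18122 f(17,3)=17068 f(17,5)=11696 f(17,7)=6052 f(17,9)=2363 f(17,11)=679 f(17,13)=136 f(17,15)=17 f(17,17)=1
t=18: f(18,-2)=11934 f(18,0)=30056 f(18,2)=35190 f(18,4)=28764 f(18,6)=17748 f(18,8)=8415 f(18,10)=3042 f(18,12)=815 f(18,14)=153 f(18,16)=18 f(18,18)=1
t=19: f(19,-1)=41990 f(19,1)=65246 f(19,3)=63954 f(19,5)=46512 f(19,7)=26163 f(19,9)=11457 f(19,11)=3857 f(19,13)=968 f(19,15)=171 f(19,17)=19 f(19,19)=1
t=20: f(20,-2)=41990 f(20,0)=107236 f(20,2)=129200 f(20,4)=110466 f(20,6)=72675 f(20,8)=37620 f(20,10)=15314 f(20,12)=4825 f(20,14)=1139 f(20,16)=190 f(20,18)=20 f(20,20)=1
t=21: f(21,-1)=149226 f(21,1)=236436 f(21,3)=239666 f(21,5)=183141 f(21,7)=110295 f(21,9)=52934 f(21,11)=20139 f(21,13)=5964 f(21,15)=1329 f(21,17)=210 f(21,19)=21 f(21,21)=1
t=22: f(22,-2)=149226 f(22,0)=385662 f(22,2)=476102 f(22,4)=422807 f(22,6)=293436 f(22,8)=163229 f(22,10)=73073 f(22,12)=26103 f(22,14)=7293 f(22,16)=1539 f(22,18)=231 f(22,20)=22 f(22,22)=1
Σ_s f(22,s) = 1998724
P = 1998724/4194304 = 499681/1048576

Answer: 499681/1048576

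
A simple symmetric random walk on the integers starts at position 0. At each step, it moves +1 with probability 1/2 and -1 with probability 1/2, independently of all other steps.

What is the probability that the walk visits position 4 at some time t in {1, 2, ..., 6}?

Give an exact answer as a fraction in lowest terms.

Count via complement. Let g(t,s) = #length-t paths at position s with S_1..S_t all ≠ 4.
g(t,s) = g(t-1,s-1) + g(t-1,s+1) for s ≠ 4; g(t,4) = 0.
t=0: g(0,0)=1
t=1: g(1,-1)=1 g(1,1)=1
t=2: g(2,-2)=1 g(2,0)=2 g(2,2)=1
t=3: g(3,-3)=1 g(3,-1)=3 g(3,1)=3 g(3,3)=1
t=4: g(4,-4)=1 g(4,-2)=4 g(4,0)=6 g(4,2)=4
t=5: g(5,-5)=1 g(5,-3)=5 g(5,-1)=10 g(5,1)=10 g(5,3)=4
t=6: g(6,-6)=1 g(6,-4)=6 g(6,-2)=15 g(6,0)=20 g(6,2)=14
Paths never hitting 4: Σ_s g(6,s) = 56
Paths hitting 4: 2^6 - 56 = 8
P = 8/64 = 1/8

Answer: 1/8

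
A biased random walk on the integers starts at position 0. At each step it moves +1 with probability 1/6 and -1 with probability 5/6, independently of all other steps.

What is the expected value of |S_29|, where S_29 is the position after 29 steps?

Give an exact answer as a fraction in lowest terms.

Answer: 14840643646637193928603/767617776808101937152

Derivation:
S_29 takes values m ≡ 1 (mod 2) with |m| ≤ 29; P(S_29=m) = C(29,(29+m)/2) · (1/6)^((29+m)/2) · (5/6)^((29-m)/2).
Distribution: P(S=-29)=186264514923095703125/36845653286788892983296, P(S=-27)=1080334186553955078125/36845653286788892983296, P(S=-25)=1512467861175537109375/18422826643394446491648, P(S=-23)=302493572235107421875/2046980738154938499072, P(S=-21)=786483287811279296875/4093961476309876998144, P(S=-19)=786483287811279296875/4093961476309876998144, P(S=-17)=157296657562255859375/1023490369077469249536, P(S=-15)=103366374969482421875/1023490369077469249536, P(S=-13)=227406024932861328125/4093961476309876998144, P(S=-11)=318368434906005859375/12281884428929630994432, P(S=-9)=63673686981201171875/6140942214464815497216, P(S=-7)=21996364593505859375/6140942214464815497216, P(S=-5)=4399272918701171875/4093961476309876998144, P(S=-3)=1150579071044921875/4093961476309876998144, P(S=-1)=32873687744140625/511745184538734624768, P(S=1)=6574737548828125/511745184538734624768, P(S=3)=9204632568359375/4093961476309876998144, P(S=5)=1407767333984375/4093961476309876998144, P(S=7)=281553466796875/6140942214464815497216, P(S=9)=32600927734375/6140942214464815497216, P(S=11)=6520185546875/12281884428929630994432, P(S=13)=186291015625/4093961476309876998144, P(S=15)=3387109375/1023490369077469249536, P(S=17)=206171875/1023490369077469249536, P(S=19)=41234375/4093961476309876998144, P(S=21)=1649375/4093961476309876998144, P(S=23)=25375/2046980738154938499072, P(S=25)=5075/18422826643394446491648, P(S=27)=145/36845653286788892983296, P(S=29)=1/36845653286788892983296
E[|S_29|] = Σ_m |m|·P(S_29=m) = 14840643646637193928603/767617776808101937152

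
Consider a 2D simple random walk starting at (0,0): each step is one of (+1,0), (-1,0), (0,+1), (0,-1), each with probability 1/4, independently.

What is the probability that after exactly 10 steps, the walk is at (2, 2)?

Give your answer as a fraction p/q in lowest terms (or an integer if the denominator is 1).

Answer: 945/32768

Derivation:
Let h be the number of horizontal steps (so 10-h are vertical). To end at (2,2) need (h+2)/2 right-steps and ((10-h)+2)/2 up-steps.
Sum over h with 2 ≤ h ≤ 8, h ≡ 0 (mod 2), 10-h ≡ 0 (mod 2):
h=2: C(10,2)·C(2,2)·C(8,5) = 45·1·56 = 2520
h=4: C(10,4)·C(4,3)·C(6,4) = 210·4·15 = 12600
h=6: C(10,6)·C(6,4)·C(4,3) = 210·15·4 = 12600
h=8: C(10,8)·C(8,5)·C(2,2) = 45·56·1 = 2520
Total favorable: 30240
Total paths: 4^10 = 1048576
P = 30240/1048576 = 945/32768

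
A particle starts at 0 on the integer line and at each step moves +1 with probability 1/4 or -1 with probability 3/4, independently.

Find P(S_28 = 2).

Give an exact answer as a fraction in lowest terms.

To reach position 2 after 28 steps: need 15 steps of +1 and 13 steps of -1.
Number of such sequences: C(28,15) = 37442160
Each has probability (1/4)^15 · (3/4)^13 = 1594323/72057594037927936
P = 37442160 · 1594323/72057594037927936 = 3730931053605/4503599627370496

Answer: 3730931053605/4503599627370496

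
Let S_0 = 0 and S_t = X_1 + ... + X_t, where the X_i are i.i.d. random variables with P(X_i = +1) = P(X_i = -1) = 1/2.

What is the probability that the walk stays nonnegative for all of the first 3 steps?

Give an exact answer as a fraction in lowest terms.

Let f(t,s) = #length-t paths at position s with S_1..S_t all ≥ 0.
f(t,s) = f(t-1,s-1) + f(t-1,s+1) for s ≥ 0; f(t,s) = 0 for s < 0.
t=0: f(0,0)=1
t=1: f(1,1)=1
t=2: f(2,0)=1 f(2,2)=1
t=3: f(3,1)=2 f(3,3)=1
Σ_s f(3,s) = 3
P = 3/8 = 3/8

Answer: 3/8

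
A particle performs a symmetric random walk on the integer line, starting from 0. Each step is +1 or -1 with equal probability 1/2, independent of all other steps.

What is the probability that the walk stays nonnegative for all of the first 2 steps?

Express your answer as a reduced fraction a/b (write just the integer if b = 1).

Answer: 1/2

Derivation:
Let f(t,s) = #length-t paths at position s with S_1..S_t all ≥ 0.
f(t,s) = f(t-1,s-1) + f(t-1,s+1) for s ≥ 0; f(t,s) = 0 for s < 0.
t=0: f(0,0)=1
t=1: f(1,1)=1
t=2: f(2,0)=1 f(2,2)=1
Σ_s f(2,s) = 2
P = 2/4 = 1/2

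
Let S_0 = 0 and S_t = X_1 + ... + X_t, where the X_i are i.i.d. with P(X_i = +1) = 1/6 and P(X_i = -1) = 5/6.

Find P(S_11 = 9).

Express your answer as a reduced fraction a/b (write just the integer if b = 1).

To reach position 9 after 11 steps: need 10 steps of +1 and 1 step of -1.
Number of such sequences: C(11,10) = 11
Each has probability (1/6)^10 · (5/6)^1 = 5/362797056
P = 11 · 5/362797056 = 55/362797056

Answer: 55/362797056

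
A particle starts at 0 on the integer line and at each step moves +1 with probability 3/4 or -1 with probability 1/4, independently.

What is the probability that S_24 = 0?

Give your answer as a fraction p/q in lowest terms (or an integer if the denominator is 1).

Answer: 359274842199/70368744177664

Derivation:
To be at 0 after 24 steps: need exactly 12 steps of +1 and 12 of -1.
Number of such sequences: C(24,12) = 2704156
Each has probability (3/4)^12 · (1/4)^12 = 531441/281474976710656
P = 2704156 · 531441/281474976710656 = 359274842199/70368744177664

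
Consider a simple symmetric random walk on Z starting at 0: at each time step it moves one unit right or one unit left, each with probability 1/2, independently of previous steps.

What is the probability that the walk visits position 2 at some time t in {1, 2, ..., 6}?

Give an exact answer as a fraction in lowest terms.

Answer: 29/64

Derivation:
Count via complement. Let g(t,s) = #length-t paths at position s with S_1..S_t all ≠ 2.
g(t,s) = g(t-1,s-1) + g(t-1,s+1) for s ≠ 2; g(t,2) = 0.
t=0: g(0,0)=1
t=1: g(1,-1)=1 g(1,1)=1
t=2: g(2,-2)=1 g(2,0)=2
t=3: g(3,-3)=1 g(3,-1)=3 g(3,1)=2
t=4: g(4,-4)=1 g(4,-2)=4 g(4,0)=5
t=5: g(5,-5)=1 g(5,-3)=5 g(5,-1)=9 g(5,1)=5
t=6: g(6,-6)=1 g(6,-4)=6 g(6,-2)=14 g(6,0)=14
Paths never hitting 2: Σ_s g(6,s) = 35
Paths hitting 2: 2^6 - 35 = 29
P = 29/64 = 29/64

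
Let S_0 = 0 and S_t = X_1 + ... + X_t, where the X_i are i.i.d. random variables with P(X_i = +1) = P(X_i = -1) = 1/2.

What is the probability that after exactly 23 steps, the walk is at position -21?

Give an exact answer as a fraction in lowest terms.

To reach position -21 after 23 steps: need 1 step of +1 and 22 of -1.
Favorable paths: C(23,1) = 23
Total paths: 2^23 = 8388608
P = 23/8388608 = 23/8388608

Answer: 23/8388608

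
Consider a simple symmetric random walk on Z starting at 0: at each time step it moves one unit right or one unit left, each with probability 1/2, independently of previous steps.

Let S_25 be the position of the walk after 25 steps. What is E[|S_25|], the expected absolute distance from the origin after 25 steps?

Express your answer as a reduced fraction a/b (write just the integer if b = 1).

S_25 takes values m ≡ 1 (mod 2) with |m| ≤ 25; P(S_25=m) = C(25,(25+m)/2)/2^25.
Total paths: 2^25 = 33554432
Distribution: P(S=-25)=1/33554432, P(S=-23)=25/33554432, P(S=-21)=300/33554432, P(S=-19)=2300/33554432, P(S=-17)=12650/33554432, P(S=-15)=53130/33554432, P(S=-13)=177100/33554432, P(S=-11)=480700/33554432, P(S=-9)=1081575/33554432, P(S=-7)=2042975/33554432, P(S=-5)=3268760/33554432, P(S=-3)=4457400/33554432, P(S=-1)=5200300/33554432, P(S=1)=5200300/33554432, P(S=3)=4457400/33554432, P(S=5)=3268760/33554432, P(S=7)=2042975/33554432, P(S=9)=1081575/33554432, P(S=11)=480700/33554432, P(S=13)=177100/33554432, P(S=15)=53130/33554432, P(S=17)=12650/33554432, P(S=19)=2300/33554432, P(S=21)=300/33554432, P(S=23)=25/33554432, P(S=25)=1/33554432
E[|S_25|] = Σ_m |m|·P(S_25=m) = 135207800/33554432 = 16900975/4194304

Answer: 16900975/4194304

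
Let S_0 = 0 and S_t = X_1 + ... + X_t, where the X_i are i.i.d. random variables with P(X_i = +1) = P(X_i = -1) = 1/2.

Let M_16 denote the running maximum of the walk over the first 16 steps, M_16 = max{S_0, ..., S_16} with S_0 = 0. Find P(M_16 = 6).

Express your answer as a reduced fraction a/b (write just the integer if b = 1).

Let M_16 = max(S_0,...,S_16). Use the reflection principle: for j ≥ 1, #{paths with M_16 ≥ j} = #{S_16 ≥ j} + #{S_16 ≥ j+1}.
By reflection, #{M_16 ≥ 6} = #{S_16 ≥ 6} + #{S_16 ≥ 7} = 6885 + 2517 = 9402.
#{M_16 ≥ 7} = #{S_16 ≥ 7} + #{S_16 ≥ 8} = 2517 + 2517 = 5034.
#{M_16 = 6} = 9402 - 5034 = 4368.
P(M_16 = 6) = 4368/65536 = 273/4096

Answer: 273/4096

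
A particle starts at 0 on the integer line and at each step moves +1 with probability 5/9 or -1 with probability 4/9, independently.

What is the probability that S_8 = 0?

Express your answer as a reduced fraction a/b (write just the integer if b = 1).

To be at 0 after 8 steps: need exactly 4 steps of +1 and 4 of -1.
Number of such sequences: C(8,4) = 70
Each has probability (5/9)^4 · (4/9)^4 = 160000/43046721
P = 70 · 160000/43046721 = 11200000/43046721

Answer: 11200000/43046721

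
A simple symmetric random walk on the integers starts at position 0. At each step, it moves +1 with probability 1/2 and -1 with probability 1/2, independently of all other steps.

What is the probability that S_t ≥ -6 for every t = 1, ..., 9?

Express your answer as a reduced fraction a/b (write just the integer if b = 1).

Let f(t,s) = #length-t paths at position s with S_1..S_t all ≥ -6.
f(t,s) = f(t-1,s-1) + f(t-1,s+1) for s ≥ -6; f(t,s) = 0 for s < -6.
t=0: f(0,0)=1
t=1: f(1,-1)=1 f(1,1)=1
t=2: f(2,-2)=1 f(2,0)=2 f(2,2)=1
t=3: f(3,-3)=1 f(3,-1)=3 f(3,1)=3 f(3,3)=1
t=4: f(4,-4)=1 f(4,-2)=4 f(4,0)=6 f(4,2)=4 f(4,4)=1
t=5: f(5,-5)=1 f(5,-3)=5 f(5,-1)=10 f(5,1)=10 f(5,3)=5 f(5,5)=1
t=6: f(6,-6)=1 f(6,-4)=6 f(6,-2)=15 f(6,0)=20 f(6,2)=15 f(6,4)=6 f(6,6)=1
t=7: f(7,-5)=7 f(7,-3)=21 f(7,-1)=35 f(7,1)=35 f(7,3)=21 f(7,5)=7 f(7,7)=1
t=8: f(8,-6)=7 f(8,-4)=28 f(8,-2)=56 f(8,0)=70 f(8,2)=56 f(8,4)=28 f(8,6)=8 f(8,8)=1
t=9: f(9,-5)=35 f(9,-3)=84 f(9,-1)=126 f(9,1)=126 f(9,3)=84 f(9,5)=36 f(9,7)=9 f(9,9)=1
Σ_s f(9,s) = 501
P = 501/512 = 501/512

Answer: 501/512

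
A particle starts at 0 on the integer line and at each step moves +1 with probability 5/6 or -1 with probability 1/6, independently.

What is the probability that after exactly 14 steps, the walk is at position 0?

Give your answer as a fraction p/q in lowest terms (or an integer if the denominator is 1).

To be at 0 after 14 steps: need exactly 7 steps of +1 and 7 of -1.
Number of such sequences: C(14,7) = 3432
Each has probability (5/6)^7 · (1/6)^7 = 78125/78364164096
P = 3432 · 78125/78364164096 = 11171875/3265173504

Answer: 11171875/3265173504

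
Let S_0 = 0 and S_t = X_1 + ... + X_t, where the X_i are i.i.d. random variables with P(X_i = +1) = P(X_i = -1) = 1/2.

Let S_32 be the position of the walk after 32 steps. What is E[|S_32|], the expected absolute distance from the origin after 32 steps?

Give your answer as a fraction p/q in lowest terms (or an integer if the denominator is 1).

Answer: 300540195/67108864

Derivation:
S_32 takes values m ≡ 0 (mod 2) with |m| ≤ 32; P(S_32=m) = C(32,(32+m)/2)/2^32.
Total paths: 2^32 = 4294967296
Distribution: P(S=-32)=1/4294967296, P(S=-30)=32/4294967296, P(S=-28)=496/4294967296, P(S=-26)=4960/4294967296, P(S=-24)=35960/4294967296, P(S=-22)=201376/4294967296, P(S=-20)=906192/4294967296, P(S=-18)=3365856/4294967296, P(S=-16)=10518300/4294967296, P(S=-14)=28048800/4294967296, P(S=-12)=64512240/4294967296, P(S=-10)=129024480/4294967296, P(S=-8)=225792840/4294967296, P(S=-6)=347373600/4294967296, P(S=-4)=471435600/4294967296, P(S=-2)=565722720/4294967296, P(S=0)=601080390/4294967296, P(S=2)=565722720/4294967296, P(S=4)=471435600/4294967296, P(S=6)=347373600/4294967296, P(S=8)=225792840/4294967296, P(S=10)=129024480/4294967296, P(S=12)=64512240/4294967296, P(S=14)=28048800/4294967296, P(S=16)=10518300/4294967296, P(S=18)=3365856/4294967296, P(S=20)=906192/4294967296, P(S=22)=201376/4294967296, P(S=24)=35960/4294967296, P(S=26)=4960/4294967296, P(S=28)=496/4294967296, P(S=30)=32/4294967296, P(S=32)=1/4294967296
E[|S_32|] = Σ_m |m|·P(S_32=m) = 19234572480/4294967296 = 300540195/67108864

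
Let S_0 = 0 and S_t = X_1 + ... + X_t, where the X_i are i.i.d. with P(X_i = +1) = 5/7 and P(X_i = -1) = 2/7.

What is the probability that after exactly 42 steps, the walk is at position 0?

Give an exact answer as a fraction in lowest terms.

Answer: 538257874440000000000000000000000/311973482284542371301330321821976049

Derivation:
To be at 0 after 42 steps: need exactly 21 steps of +1 and 21 of -1.
Number of such sequences: C(42,21) = 538257874440
Each has probability (5/7)^21 · (2/7)^21 = 1000000000000000000000/311973482284542371301330321821976049
P = 538257874440 · 1000000000000000000000/311973482284542371301330321821976049 = 538257874440000000000000000000000/311973482284542371301330321821976049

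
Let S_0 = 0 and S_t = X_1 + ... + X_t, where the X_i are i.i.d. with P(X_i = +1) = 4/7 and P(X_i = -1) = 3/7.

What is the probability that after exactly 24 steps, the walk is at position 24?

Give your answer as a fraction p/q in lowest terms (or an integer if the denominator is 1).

Answer: 281474976710656/191581231380566414401

Derivation:
To reach position 24 after 24 steps: need 24 steps of +1 and 0 steps of -1.
Number of such sequences: C(24,24) = 1
Each has probability (4/7)^24 · (3/7)^0 = 281474976710656/191581231380566414401
P = 1 · 281474976710656/191581231380566414401 = 281474976710656/191581231380566414401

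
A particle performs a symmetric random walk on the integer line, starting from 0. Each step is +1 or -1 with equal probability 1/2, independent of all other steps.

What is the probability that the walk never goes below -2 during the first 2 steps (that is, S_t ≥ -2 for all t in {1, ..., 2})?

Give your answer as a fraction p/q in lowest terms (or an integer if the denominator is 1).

Answer: 1

Derivation:
Let f(t,s) = #length-t paths at position s with S_1..S_t all ≥ -2.
f(t,s) = f(t-1,s-1) + f(t-1,s+1) for s ≥ -2; f(t,s) = 0 for s < -2.
t=0: f(0,0)=1
t=1: f(1,-1)=1 f(1,1)=1
t=2: f(2,-2)=1 f(2,0)=2 f(2,2)=1
Σ_s f(2,s) = 4
P = 4/4 = 1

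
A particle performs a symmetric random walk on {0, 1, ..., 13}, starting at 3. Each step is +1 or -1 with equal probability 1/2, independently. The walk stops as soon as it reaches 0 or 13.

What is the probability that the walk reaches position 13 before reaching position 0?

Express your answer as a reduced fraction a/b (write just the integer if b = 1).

Answer: 3/13

Derivation:
Symmetric walk (p = 1/2): the harmonic-function argument gives P(hit 13 before 0 | start at 3) = a/N.
P = 3/13 = 3/13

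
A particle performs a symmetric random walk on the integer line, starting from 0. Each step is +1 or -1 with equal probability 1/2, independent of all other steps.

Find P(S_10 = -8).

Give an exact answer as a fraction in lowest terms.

To reach position -8 after 10 steps: need 1 step of +1 and 9 of -1.
Favorable paths: C(10,1) = 10
Total paths: 2^10 = 1024
P = 10/1024 = 5/512

Answer: 5/512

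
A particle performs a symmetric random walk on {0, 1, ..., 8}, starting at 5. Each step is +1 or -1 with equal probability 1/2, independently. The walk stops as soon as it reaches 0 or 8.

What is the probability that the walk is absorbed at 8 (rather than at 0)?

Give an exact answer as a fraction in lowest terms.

Answer: 5/8

Derivation:
Symmetric walk (p = 1/2): the harmonic-function argument gives P(hit 8 before 0 | start at 5) = a/N.
P = 5/8 = 5/8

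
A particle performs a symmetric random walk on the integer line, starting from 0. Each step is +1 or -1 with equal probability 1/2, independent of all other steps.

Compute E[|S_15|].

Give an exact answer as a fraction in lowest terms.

S_15 takes values m ≡ 1 (mod 2) with |m| ≤ 15; P(S_15=m) = C(15,(15+m)/2)/2^15.
Total paths: 2^15 = 32768
Distribution: P(S=-15)=1/32768, P(S=-13)=15/32768, P(S=-11)=105/32768, P(S=-9)=455/32768, P(S=-7)=1365/32768, P(S=-5)=3003/32768, P(S=-3)=5005/32768, P(S=-1)=6435/32768, P(S=1)=6435/32768, P(S=3)=5005/32768, P(S=5)=3003/32768, P(S=7)=1365/32768, P(S=9)=455/32768, P(S=11)=105/32768, P(S=13)=15/32768, P(S=15)=1/32768
E[|S_15|] = Σ_m |m|·P(S_15=m) = 102960/32768 = 6435/2048

Answer: 6435/2048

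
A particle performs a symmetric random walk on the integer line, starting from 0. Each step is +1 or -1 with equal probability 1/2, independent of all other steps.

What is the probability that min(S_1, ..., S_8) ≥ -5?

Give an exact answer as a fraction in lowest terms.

Answer: 123/128

Derivation:
Let f(t,s) = #length-t paths at position s with S_1..S_t all ≥ -5.
f(t,s) = f(t-1,s-1) + f(t-1,s+1) for s ≥ -5; f(t,s) = 0 for s < -5.
t=0: f(0,0)=1
t=1: f(1,-1)=1 f(1,1)=1
t=2: f(2,-2)=1 f(2,0)=2 f(2,2)=1
t=3: f(3,-3)=1 f(3,-1)=3 f(3,1)=3 f(3,3)=1
t=4: f(4,-4)=1 f(4,-2)=4 f(4,0)=6 f(4,2)=4 f(4,4)=1
t=5: f(5,-5)=1 f(5,-3)=5 f(5,-1)=10 f(5,1)=10 f(5,3)=5 f(5,5)=1
t=6: f(6,-4)=6 f(6,-2)=15 f(6,0)=20 f(6,2)=15 f(6,4)=6 f(6,6)=1
t=7: f(7,-5)=6 f(7,-3)=21 f(7,-1)=35 f(7,1)=35 f(7,3)=21 f(7,5)=7 f(7,7)=1
t=8: f(8,-4)=27 f(8,-2)=56 f(8,0)=70 f(8,2)=56 f(8,4)=28 f(8,6)=8 f(8,8)=1
Σ_s f(8,s) = 246
P = 246/256 = 123/128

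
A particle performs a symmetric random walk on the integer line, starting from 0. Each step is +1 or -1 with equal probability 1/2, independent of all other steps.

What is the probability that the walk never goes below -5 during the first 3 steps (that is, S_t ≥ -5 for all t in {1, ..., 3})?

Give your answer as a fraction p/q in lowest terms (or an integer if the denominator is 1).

Let f(t,s) = #length-t paths at position s with S_1..S_t all ≥ -5.
f(t,s) = f(t-1,s-1) + f(t-1,s+1) for s ≥ -5; f(t,s) = 0 for s < -5.
t=0: f(0,0)=1
t=1: f(1,-1)=1 f(1,1)=1
t=2: f(2,-2)=1 f(2,0)=2 f(2,2)=1
t=3: f(3,-3)=1 f(3,-1)=3 f(3,1)=3 f(3,3)=1
Σ_s f(3,s) = 8
P = 8/8 = 1

Answer: 1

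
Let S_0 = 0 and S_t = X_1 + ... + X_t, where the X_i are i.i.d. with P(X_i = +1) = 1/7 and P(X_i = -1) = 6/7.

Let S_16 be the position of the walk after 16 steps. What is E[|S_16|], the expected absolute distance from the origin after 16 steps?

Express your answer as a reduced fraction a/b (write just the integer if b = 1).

Answer: 379821167488720/33232930569601

Derivation:
S_16 takes values m ≡ 0 (mod 2) with |m| ≤ 16; P(S_16=m) = C(16,(16+m)/2) · (1/7)^((16+m)/2) · (6/7)^((16-m)/2).
Distribution: P(S=-16)=2821109907456/33232930569601, P(S=-14)=7522959753216/33232930569601, P(S=-12)=9403699691520/33232930569601, P(S=-10)=1044855521280/4747561509943, P(S=-8)=565963407360/4747561509943, P(S=-6)=226385362944/4747561509943, P(S=-4)=69173305344/4747561509943, P(S=-2)=115288842240/33232930569601, P(S=0)=21616657920/33232930569601, P(S=2)=3202467840/33232930569601, P(S=4)=53374464/4747561509943, P(S=6)=4852224/4747561509943, P(S=8)=336960/4747561509943, P(S=10)=17280/4747561509943, P(S=12)=4320/33232930569601, P(S=14)=96/33232930569601, P(S=16)=1/33232930569601
E[|S_16|] = Σ_m |m|·P(S_16=m) = 379821167488720/33232930569601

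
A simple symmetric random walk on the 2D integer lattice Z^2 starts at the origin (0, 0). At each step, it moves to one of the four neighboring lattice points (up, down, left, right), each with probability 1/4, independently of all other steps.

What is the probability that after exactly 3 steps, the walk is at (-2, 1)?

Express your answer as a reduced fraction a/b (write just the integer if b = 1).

Let h be the number of horizontal steps (so 3-h are vertical). To end at (-2,1) need (h-2)/2 right-steps and ((3-h)+1)/2 up-steps.
Sum over h with 2 ≤ h ≤ 2, h ≡ 0 (mod 2), 3-h ≡ 1 (mod 2):
h=2: C(3,2)·C(2,0)·C(1,1) = 3·1·1 = 3
Total favorable: 3
Total paths: 4^3 = 64
P = 3/64 = 3/64

Answer: 3/64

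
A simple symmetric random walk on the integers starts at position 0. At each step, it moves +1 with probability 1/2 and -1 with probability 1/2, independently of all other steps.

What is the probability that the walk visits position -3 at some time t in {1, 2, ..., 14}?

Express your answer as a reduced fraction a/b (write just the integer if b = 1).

Answer: 3473/8192

Derivation:
Count via complement. Let g(t,s) = #length-t paths at position s with S_1..S_t all ≠ -3.
g(t,s) = g(t-1,s-1) + g(t-1,s+1) for s ≠ -3; g(t,-3) = 0.
t=0: g(0,0)=1
t=1: g(1,-1)=1 g(1,1)=1
t=2: g(2,-2)=1 g(2,0)=2 g(2,2)=1
t=3: g(3,-1)=3 g(3,1)=3 g(3,3)=1
t=4: g(4,-2)=3 g(4,0)=6 g(4,2)=4 g(4,4)=1
t=5: g(5,-1)=9 g(5,1)=10 g(5,3)=5 g(5,5)=1
t=6: g(6,-2)=9 g(6,0)=19 g(6,2)=15 g(6,4)=6 g(6,6)=1
t=7: g(7,-1)=28 g(7,1)=34 g(7,3)=21 g(7,5)=7 g(7,7)=1
t=8: g(8,-2)=28 g(8,0)=62 g(8,2)=55 g(8,4)=28 g(8,6)=8 g(8,8)=1
t=9: g(9,-1)=90 g(9,1)=117 g(9,3)=83 g(9,5)=36 g(9,7)=9 g(9,9)=1
t=10: g(10,-2)=90 g(10,0)=207 g(10,2)=200 g(10,4)=119 g(10,6)=45 g(10,8)=10 g(10,10)=1
t=11: g(11,-1)=297 g(11,1)=407 g(11,3)=319 g(11,5)=164 g(11,7)=55 g(11,9)=11 g(11,11)=1
t=12: g(12,-2)=297 g(12,0)=704 g(12,2)=726 g(12,4)=483 g(12,6)=219 g(12,8)=66 g(12,10)=12 g(12,12)=1
t=13: g(13,-1)=1001 g(13,1)=1430 g(13,3)=1209 g(13,5)=702 g(13,7)=285 g(13,9)=78 g(13,11)=13 g(13,13)=1
t=14: g(14,-2)=1001 g(14,0)=2431 g(14,2)=2639 g(14,4)=1911 g(14,6)=987 g(14,8)=363 g(14,10)=91 g(14,12)=14 g(14,14)=1
Paths never hitting -3: Σ_s g(14,s) = 9438
Paths hitting -3: 2^14 - 9438 = 6946
P = 6946/16384 = 3473/8192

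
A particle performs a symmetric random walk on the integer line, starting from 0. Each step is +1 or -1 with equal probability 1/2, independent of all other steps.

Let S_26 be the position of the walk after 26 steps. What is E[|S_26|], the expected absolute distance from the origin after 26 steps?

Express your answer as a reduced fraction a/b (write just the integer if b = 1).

Answer: 16900975/4194304

Derivation:
S_26 takes values m ≡ 0 (mod 2) with |m| ≤ 26; P(S_26=m) = C(26,(26+m)/2)/2^26.
Total paths: 2^26 = 67108864
Distribution: P(S=-26)=1/67108864, P(S=-24)=26/67108864, P(S=-22)=325/67108864, P(S=-20)=2600/67108864, P(S=-18)=14950/67108864, P(S=-16)=65780/67108864, P(S=-14)=230230/67108864, P(S=-12)=657800/67108864, P(S=-10)=1562275/67108864, P(S=-8)=3124550/67108864, P(S=-6)=5311735/67108864, P(S=-4)=7726160/67108864, P(S=-2)=9657700/67108864, P(S=0)=10400600/67108864, P(S=2)=9657700/67108864, P(S=4)=7726160/67108864, P(S=6)=5311735/67108864, P(S=8)=3124550/67108864, P(S=10)=1562275/67108864, P(S=12)=657800/67108864, P(S=14)=230230/67108864, P(S=16)=65780/67108864, P(S=18)=14950/67108864, P(S=20)=2600/67108864, P(S=22)=325/67108864, P(S=24)=26/67108864, P(S=26)=1/67108864
E[|S_26|] = Σ_m |m|·P(S_26=m) = 270415600/67108864 = 16900975/4194304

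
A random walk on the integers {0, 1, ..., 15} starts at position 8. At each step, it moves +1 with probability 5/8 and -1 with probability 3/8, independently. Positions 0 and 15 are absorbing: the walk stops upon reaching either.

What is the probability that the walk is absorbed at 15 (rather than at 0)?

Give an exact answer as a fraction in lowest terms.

Biased walk: p = 5/8, q = 3/8, r = q/p = 3/5
Gambler's ruin: P(hit 15 before 0 | start at 8) = (1 - r^a)/(1 - r^N)
r^8 = 6561/390625; r^15 = 14348907/30517578125
P = (1 - 6561/390625) / (1 - 14348907/30517578125) = 384064/390625 / 30503229218/30517578125 = 15002500000/15251614609

Answer: 15002500000/15251614609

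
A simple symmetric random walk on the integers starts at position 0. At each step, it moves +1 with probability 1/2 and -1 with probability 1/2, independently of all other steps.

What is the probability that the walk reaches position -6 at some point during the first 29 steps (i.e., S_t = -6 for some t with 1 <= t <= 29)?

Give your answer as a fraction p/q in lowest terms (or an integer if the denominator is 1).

Count via complement. Let g(t,s) = #length-t paths at position s with S_1..S_t all ≠ -6.
g(t,s) = g(t-1,s-1) + g(t-1,s+1) for s ≠ -6; g(t,-6) = 0.
t=0: g(0,0)=1
t=1: g(1,-1)=1 g(1,1)=1
t=2: g(2,-2)=1 g(2,0)=2 g(2,2)=1
t=3: g(3,-3)=1 g(3,-1)=3 g(3,1)=3 g(3,3)=1
t=4: g(4,-4)=1 g(4,-2)=4 g(4,0)=6 g(4,2)=4 g(4,4)=1
t=5: g(5,-5)=1 g(5,-3)=5 g(5,-1)=10 g(5,1)=10 g(5,3)=5 g(5,5)=1
t=6: g(6,-4)=6 g(6,-2)=15 g(6,0)=20 g(6,2)=15 g(6,4)=6 g(6,6)=1
t=7: g(7,-5)=6 g(7,-3)=21 g(7,-1)=35 g(7,1)=35 g(7,3)=21 g(7,5)=7 g(7,7)=1
t=8: g(8,-4)=27 g(8,-2)=56 g(8,0)=70 g(8,2)=56 g(8,4)=28 g(8,6)=8 g(8,8)=1
t=9: g(9,-5)=27 g(9,-3)=83 g(9,-1)=126 g(9,1)=126 g(9,3)=84 g(9,5)=36 g(9,7)=9 g(9,9)=1
t=10: g(10,-4)=110 g(10,-2)=209 g(10,0)=252 g(10,2)=210 g(10,4)=120 g(10,6)=45 g(10,8)=10 g(10,10)=1
t=11: g(11,-5)=110 g(11,-3)=319 g(11,-1)=461 g(11,1)=462 g(11,3)=330 g(11,5)=165 g(11,7)=55 g(11,9)=11 g(11,11)=1
t=12: g(12,-4)=429 g(12,-2)=780 g(12,0)=923 g(12,2)=792 g(12,4)=495 g(12,6)=220 g(12,8)=66 g(12,10)=12 g(12,12)=1
t=13: g(13,-5)=429 g(13,-3)=1209 g(13,-1)=1703 g(13,1)=1715 g(13,3)=1287 g(13,5)=715 g(13,7)=286 g(13,9)=78 g(13,11)=13 g(13,13)=1
t=14: g(14,-4)=1638 g(14,-2)=2912 g(14,0)=3418 g(14,2)=3002 g(14,4)=2002 g(14,6)=1001 g(14,8)=364 g(14,10)=91 g(14,12)=14 g(14,14)=1
t=15: g(15,-5)=1638 g(15,-3)=4550 g(15,-1)=6330 g(15,1)=6420 g(15,3)=5004 g(15,5)=3003 g(15,7)=1365 g(15,9)=455 g(15,11)=105 g(15,13)=15 g(15,15)=1
t=16: g(16,-4)=6188 g(16,-2)=10880 g(16,0)=12750 g(16,2)=11424 g(16,4)=8007 g(16,6)=4368 g(16,8)=1820 g(16,10)=560 g(16,12)=120 g(16,14)=16 g(16,16)=1
t=17: g(17,-5)=6188 g(17,-3)=17068 g(17,-1)=23630 g(17,1)=24174 g(17,3)=19431 g(17,5)=12375 g(17,7)=6188 g(17,9)=2380 g(17,11)=680 g(17,13)=136 g(17,15)=17 g(17,17)=1
t=18: g(18,-4)=23256 g(18,-2)=40698 g(18,0)=47804 g(18,2)=43605 g(18,4)=31806 g(18,6)=18563 g(18,8)=8568 g(18,10)=3060 g(18,12)=816 g(18,14)=153 g(18,16)=18 g(18,18)=1
t=19: g(19,-5)=23256 g(19,-3)=63954 g(19,-1)=88502 g(19,1)=91409 g(19,3)=75411 g(19,5)=50369 g(19,7)=27131 g(19,9)=11628 g(19,11)=3876 g(19,13)=969 g(19,15)=171 g(19,17)=19 g(19,19)=1
t=20: g(20,-4)=87210 g(20,-2)=152456 g(20,0)=179911 g(20,2)=166820 g(20,4)=125780 g(20,6)=77500 g(20,8)=38759 g(20,10)=15504 g(20,12)=4845 g(20,14)=1140 g(20,16)=190 g(20,18)=20 g(20,20)=1
t=21: g(21,-5)=87210 g(21,-3)=239666 g(21,-1)=332367 g(21,1)=346731 g(21,3)=292600 g(21,5)=203280 g(21,7)=116259 g(21,9)=54263 g(21,11)=20349 g(21,13)=5985 g(21,15)=1330 g(21,17)=210 g(21,19)=21 g(21,21)=1
t=22: g(22,-4)=326876 g(22,-2)=572033 g(22,0)=679098 g(22,2)=639331 g(22,4)=495880 g(22,6)=319539 g(22,8)=170522 g(22,10)=74612 g(22,12)=26334 g(22,14)=7315 g(22,16)=1540 g(22,18)=231 g(22,20)=22 g(22,22)=1
t=23: g(23,-5)=326876 g(23,-3)=898909 g(23,-1)=1251131 g(23,1)=1318429 g(23,3)=1135211 g(23,5)=815419 g(23,7)=490061 g(23,9)=245134 g(23,11)=100946 g(23,13)=33649 g(23,15)=8855 g(23,17)=1771 g(23,19)=253 g(23,21)=23 g(23,23)=1
t=24: g(24,-4)=1225785 g(24,-2)=2150040 g(24,0)=2569560 g(24,2)=2453640 g(24,4)=1950630 g(24,6)=1305480 g(24,8)=735195 g(24,10)=346080 g(24,12)=134595 g(24,14)=42504 g(24,16)=10626 g(24,18)=2024 g(24,20)=276 g(24,22)=24 g(24,24)=1
t=25: g(25,-5)=1225785 g(25,-3)=3375825 g(25,-1)=4719600 g(25,1)=5023200 g(25,3)=4404270 g(25,5)=3256110 g(25,7)=2040675 g(25,9)=1081275 g(25,11)=480675 g(25,13)=177099 g(25,15)=53130 g(25,17)=12650 g(25,19)=2300 g(25,21)=300 g(25,23)=25 g(25,25)=1
t=26: g(26,-4)=4601610 g(26,-2)=8095425 g(26,0)=9742800 g(26,2)=9427470 g(26,4)=7660380 g(26,6)=5296785 g(26,8)=3121950 g(26,10)=1561950 g(26,12)=657774 g(26,14)=230229 g(26,16)=65780 g(26,18)=14950 g(26,20)=2600 g(26,22)=325 g(26,24)=26 g(26,26)=1
t=27: g(27,-5)=4601610 g(27,-3)=12697035 g(27,-1)=17838225 g(27,1)=19170270 g(27,3)=17087850 g(27,5)=12957165 g(27,7)=8418735 g(27,9)=4683900 g(27,11)=2219724 g(27,13)=888003 g(27,15)=296009 g(27,17)=80730 g(27,19)=17550 g(27,21)=2925 g(27,23)=351 g(27,25)=27 g(27,27)=1
t=28: g(28,-4)=17298645 g(28,-2)=30535260 g(28,0)=37008495 g(28,2)=36258120 g(28,4)=30045015 g(28,6)=21375900 g(28,8)=13102635 g(28,10)=6903624 g(28,12)=3107727 g(28,14)=1184012 g(28,16)=376739 g(28,18)=98280 g(28,20)=20475 g(28,22)=3276 g(28,24)=378 g(28,26)=28 g(28,28)=1
t=29: g(29,-5)=17298645 g(29,-3)=47833905 g(29,-1)=67543755 g(29,1)=73266615 g(29,3)=66303135 g(29,5)=51420915 g(29,7)=34478535 g(29,9)=20006259 g(29,11)=10011351 g(29,13)=4291739 g(29,15)=1560751 g(29,17)=475019 g(29,19)=118755 g(29,21)=23751 g(29,23)=3654 g(29,25)=406 g(29,27)=29 g(29,29)=1
Paths never hitting -6: Σ_s g(29,s) = 394637220
Paths hitting -6: 2^29 - 394637220 = 142233692
P = 142233692/536870912 = 35558423/134217728

Answer: 35558423/134217728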